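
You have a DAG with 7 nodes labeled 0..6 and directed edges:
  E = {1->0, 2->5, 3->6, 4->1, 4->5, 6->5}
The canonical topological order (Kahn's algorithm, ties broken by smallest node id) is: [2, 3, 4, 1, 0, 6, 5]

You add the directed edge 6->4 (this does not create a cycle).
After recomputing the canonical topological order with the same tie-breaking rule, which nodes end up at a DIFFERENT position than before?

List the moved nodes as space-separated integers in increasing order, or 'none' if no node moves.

Answer: 0 1 4 6

Derivation:
Old toposort: [2, 3, 4, 1, 0, 6, 5]
Added edge 6->4
Recompute Kahn (smallest-id tiebreak):
  initial in-degrees: [1, 1, 0, 0, 1, 3, 1]
  ready (indeg=0): [2, 3]
  pop 2: indeg[5]->2 | ready=[3] | order so far=[2]
  pop 3: indeg[6]->0 | ready=[6] | order so far=[2, 3]
  pop 6: indeg[4]->0; indeg[5]->1 | ready=[4] | order so far=[2, 3, 6]
  pop 4: indeg[1]->0; indeg[5]->0 | ready=[1, 5] | order so far=[2, 3, 6, 4]
  pop 1: indeg[0]->0 | ready=[0, 5] | order so far=[2, 3, 6, 4, 1]
  pop 0: no out-edges | ready=[5] | order so far=[2, 3, 6, 4, 1, 0]
  pop 5: no out-edges | ready=[] | order so far=[2, 3, 6, 4, 1, 0, 5]
New canonical toposort: [2, 3, 6, 4, 1, 0, 5]
Compare positions:
  Node 0: index 4 -> 5 (moved)
  Node 1: index 3 -> 4 (moved)
  Node 2: index 0 -> 0 (same)
  Node 3: index 1 -> 1 (same)
  Node 4: index 2 -> 3 (moved)
  Node 5: index 6 -> 6 (same)
  Node 6: index 5 -> 2 (moved)
Nodes that changed position: 0 1 4 6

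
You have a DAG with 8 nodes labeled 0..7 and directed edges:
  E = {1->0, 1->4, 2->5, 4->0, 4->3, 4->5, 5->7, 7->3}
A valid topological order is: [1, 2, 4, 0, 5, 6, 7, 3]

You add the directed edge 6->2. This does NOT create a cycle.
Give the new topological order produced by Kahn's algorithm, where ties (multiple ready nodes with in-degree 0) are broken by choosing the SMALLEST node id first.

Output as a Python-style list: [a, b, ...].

Answer: [1, 4, 0, 6, 2, 5, 7, 3]

Derivation:
Old toposort: [1, 2, 4, 0, 5, 6, 7, 3]
Added edge: 6->2
Position of 6 (5) > position of 2 (1). Must reorder: 6 must now come before 2.
Run Kahn's algorithm (break ties by smallest node id):
  initial in-degrees: [2, 0, 1, 2, 1, 2, 0, 1]
  ready (indeg=0): [1, 6]
  pop 1: indeg[0]->1; indeg[4]->0 | ready=[4, 6] | order so far=[1]
  pop 4: indeg[0]->0; indeg[3]->1; indeg[5]->1 | ready=[0, 6] | order so far=[1, 4]
  pop 0: no out-edges | ready=[6] | order so far=[1, 4, 0]
  pop 6: indeg[2]->0 | ready=[2] | order so far=[1, 4, 0, 6]
  pop 2: indeg[5]->0 | ready=[5] | order so far=[1, 4, 0, 6, 2]
  pop 5: indeg[7]->0 | ready=[7] | order so far=[1, 4, 0, 6, 2, 5]
  pop 7: indeg[3]->0 | ready=[3] | order so far=[1, 4, 0, 6, 2, 5, 7]
  pop 3: no out-edges | ready=[] | order so far=[1, 4, 0, 6, 2, 5, 7, 3]
  Result: [1, 4, 0, 6, 2, 5, 7, 3]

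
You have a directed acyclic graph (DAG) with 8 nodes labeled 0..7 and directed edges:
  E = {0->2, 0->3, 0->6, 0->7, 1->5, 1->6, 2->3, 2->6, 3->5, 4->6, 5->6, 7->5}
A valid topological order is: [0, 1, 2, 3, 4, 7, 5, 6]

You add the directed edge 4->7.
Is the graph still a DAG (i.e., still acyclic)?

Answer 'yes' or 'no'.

Given toposort: [0, 1, 2, 3, 4, 7, 5, 6]
Position of 4: index 4; position of 7: index 5
New edge 4->7: forward
Forward edge: respects the existing order. Still a DAG, same toposort still valid.
Still a DAG? yes

Answer: yes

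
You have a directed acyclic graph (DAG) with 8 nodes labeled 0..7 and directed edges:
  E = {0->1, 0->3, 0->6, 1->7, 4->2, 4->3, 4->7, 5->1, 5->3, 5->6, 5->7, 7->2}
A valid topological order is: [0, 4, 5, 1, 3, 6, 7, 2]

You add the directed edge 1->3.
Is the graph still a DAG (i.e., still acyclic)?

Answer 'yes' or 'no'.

Given toposort: [0, 4, 5, 1, 3, 6, 7, 2]
Position of 1: index 3; position of 3: index 4
New edge 1->3: forward
Forward edge: respects the existing order. Still a DAG, same toposort still valid.
Still a DAG? yes

Answer: yes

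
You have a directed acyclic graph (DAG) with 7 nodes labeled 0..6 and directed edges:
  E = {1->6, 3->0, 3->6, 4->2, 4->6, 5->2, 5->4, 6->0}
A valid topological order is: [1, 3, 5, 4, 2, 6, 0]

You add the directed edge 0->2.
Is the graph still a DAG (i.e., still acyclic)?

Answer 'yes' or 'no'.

Given toposort: [1, 3, 5, 4, 2, 6, 0]
Position of 0: index 6; position of 2: index 4
New edge 0->2: backward (u after v in old order)
Backward edge: old toposort is now invalid. Check if this creates a cycle.
Does 2 already reach 0? Reachable from 2: [2]. NO -> still a DAG (reorder needed).
Still a DAG? yes

Answer: yes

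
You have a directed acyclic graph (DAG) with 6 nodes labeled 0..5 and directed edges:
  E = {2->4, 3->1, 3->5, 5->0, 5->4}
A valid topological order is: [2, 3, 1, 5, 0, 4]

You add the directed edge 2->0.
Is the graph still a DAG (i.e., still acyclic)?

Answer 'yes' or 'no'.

Given toposort: [2, 3, 1, 5, 0, 4]
Position of 2: index 0; position of 0: index 4
New edge 2->0: forward
Forward edge: respects the existing order. Still a DAG, same toposort still valid.
Still a DAG? yes

Answer: yes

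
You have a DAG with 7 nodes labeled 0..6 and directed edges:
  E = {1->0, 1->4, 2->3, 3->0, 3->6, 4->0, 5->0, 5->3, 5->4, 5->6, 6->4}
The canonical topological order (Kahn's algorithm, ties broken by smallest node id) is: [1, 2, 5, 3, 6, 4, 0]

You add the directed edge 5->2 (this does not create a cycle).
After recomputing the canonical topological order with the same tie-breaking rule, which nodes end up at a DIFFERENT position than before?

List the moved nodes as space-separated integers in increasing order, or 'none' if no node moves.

Answer: 2 5

Derivation:
Old toposort: [1, 2, 5, 3, 6, 4, 0]
Added edge 5->2
Recompute Kahn (smallest-id tiebreak):
  initial in-degrees: [4, 0, 1, 2, 3, 0, 2]
  ready (indeg=0): [1, 5]
  pop 1: indeg[0]->3; indeg[4]->2 | ready=[5] | order so far=[1]
  pop 5: indeg[0]->2; indeg[2]->0; indeg[3]->1; indeg[4]->1; indeg[6]->1 | ready=[2] | order so far=[1, 5]
  pop 2: indeg[3]->0 | ready=[3] | order so far=[1, 5, 2]
  pop 3: indeg[0]->1; indeg[6]->0 | ready=[6] | order so far=[1, 5, 2, 3]
  pop 6: indeg[4]->0 | ready=[4] | order so far=[1, 5, 2, 3, 6]
  pop 4: indeg[0]->0 | ready=[0] | order so far=[1, 5, 2, 3, 6, 4]
  pop 0: no out-edges | ready=[] | order so far=[1, 5, 2, 3, 6, 4, 0]
New canonical toposort: [1, 5, 2, 3, 6, 4, 0]
Compare positions:
  Node 0: index 6 -> 6 (same)
  Node 1: index 0 -> 0 (same)
  Node 2: index 1 -> 2 (moved)
  Node 3: index 3 -> 3 (same)
  Node 4: index 5 -> 5 (same)
  Node 5: index 2 -> 1 (moved)
  Node 6: index 4 -> 4 (same)
Nodes that changed position: 2 5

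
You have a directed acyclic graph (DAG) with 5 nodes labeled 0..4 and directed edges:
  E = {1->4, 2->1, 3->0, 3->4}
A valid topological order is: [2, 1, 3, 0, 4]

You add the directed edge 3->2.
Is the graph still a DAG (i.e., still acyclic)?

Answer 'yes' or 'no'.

Answer: yes

Derivation:
Given toposort: [2, 1, 3, 0, 4]
Position of 3: index 2; position of 2: index 0
New edge 3->2: backward (u after v in old order)
Backward edge: old toposort is now invalid. Check if this creates a cycle.
Does 2 already reach 3? Reachable from 2: [1, 2, 4]. NO -> still a DAG (reorder needed).
Still a DAG? yes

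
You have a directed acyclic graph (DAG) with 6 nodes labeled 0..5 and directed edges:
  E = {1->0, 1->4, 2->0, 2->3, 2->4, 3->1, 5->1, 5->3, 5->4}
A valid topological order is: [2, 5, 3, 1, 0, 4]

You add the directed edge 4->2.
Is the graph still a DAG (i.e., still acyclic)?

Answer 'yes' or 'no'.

Answer: no

Derivation:
Given toposort: [2, 5, 3, 1, 0, 4]
Position of 4: index 5; position of 2: index 0
New edge 4->2: backward (u after v in old order)
Backward edge: old toposort is now invalid. Check if this creates a cycle.
Does 2 already reach 4? Reachable from 2: [0, 1, 2, 3, 4]. YES -> cycle!
Still a DAG? no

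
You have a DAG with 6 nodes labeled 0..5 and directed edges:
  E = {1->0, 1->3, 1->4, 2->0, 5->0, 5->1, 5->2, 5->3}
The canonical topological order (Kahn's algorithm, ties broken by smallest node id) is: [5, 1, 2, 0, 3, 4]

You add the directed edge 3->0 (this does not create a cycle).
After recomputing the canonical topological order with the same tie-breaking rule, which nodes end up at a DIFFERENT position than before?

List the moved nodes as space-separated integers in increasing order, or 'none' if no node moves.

Old toposort: [5, 1, 2, 0, 3, 4]
Added edge 3->0
Recompute Kahn (smallest-id tiebreak):
  initial in-degrees: [4, 1, 1, 2, 1, 0]
  ready (indeg=0): [5]
  pop 5: indeg[0]->3; indeg[1]->0; indeg[2]->0; indeg[3]->1 | ready=[1, 2] | order so far=[5]
  pop 1: indeg[0]->2; indeg[3]->0; indeg[4]->0 | ready=[2, 3, 4] | order so far=[5, 1]
  pop 2: indeg[0]->1 | ready=[3, 4] | order so far=[5, 1, 2]
  pop 3: indeg[0]->0 | ready=[0, 4] | order so far=[5, 1, 2, 3]
  pop 0: no out-edges | ready=[4] | order so far=[5, 1, 2, 3, 0]
  pop 4: no out-edges | ready=[] | order so far=[5, 1, 2, 3, 0, 4]
New canonical toposort: [5, 1, 2, 3, 0, 4]
Compare positions:
  Node 0: index 3 -> 4 (moved)
  Node 1: index 1 -> 1 (same)
  Node 2: index 2 -> 2 (same)
  Node 3: index 4 -> 3 (moved)
  Node 4: index 5 -> 5 (same)
  Node 5: index 0 -> 0 (same)
Nodes that changed position: 0 3

Answer: 0 3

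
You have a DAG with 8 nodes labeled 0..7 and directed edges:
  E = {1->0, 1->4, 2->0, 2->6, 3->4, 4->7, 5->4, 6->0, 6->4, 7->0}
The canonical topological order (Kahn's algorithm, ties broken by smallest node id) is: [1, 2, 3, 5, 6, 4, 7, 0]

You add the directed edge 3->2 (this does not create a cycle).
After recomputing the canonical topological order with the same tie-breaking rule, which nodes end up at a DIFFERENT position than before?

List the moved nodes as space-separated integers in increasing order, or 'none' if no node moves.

Answer: 2 3

Derivation:
Old toposort: [1, 2, 3, 5, 6, 4, 7, 0]
Added edge 3->2
Recompute Kahn (smallest-id tiebreak):
  initial in-degrees: [4, 0, 1, 0, 4, 0, 1, 1]
  ready (indeg=0): [1, 3, 5]
  pop 1: indeg[0]->3; indeg[4]->3 | ready=[3, 5] | order so far=[1]
  pop 3: indeg[2]->0; indeg[4]->2 | ready=[2, 5] | order so far=[1, 3]
  pop 2: indeg[0]->2; indeg[6]->0 | ready=[5, 6] | order so far=[1, 3, 2]
  pop 5: indeg[4]->1 | ready=[6] | order so far=[1, 3, 2, 5]
  pop 6: indeg[0]->1; indeg[4]->0 | ready=[4] | order so far=[1, 3, 2, 5, 6]
  pop 4: indeg[7]->0 | ready=[7] | order so far=[1, 3, 2, 5, 6, 4]
  pop 7: indeg[0]->0 | ready=[0] | order so far=[1, 3, 2, 5, 6, 4, 7]
  pop 0: no out-edges | ready=[] | order so far=[1, 3, 2, 5, 6, 4, 7, 0]
New canonical toposort: [1, 3, 2, 5, 6, 4, 7, 0]
Compare positions:
  Node 0: index 7 -> 7 (same)
  Node 1: index 0 -> 0 (same)
  Node 2: index 1 -> 2 (moved)
  Node 3: index 2 -> 1 (moved)
  Node 4: index 5 -> 5 (same)
  Node 5: index 3 -> 3 (same)
  Node 6: index 4 -> 4 (same)
  Node 7: index 6 -> 6 (same)
Nodes that changed position: 2 3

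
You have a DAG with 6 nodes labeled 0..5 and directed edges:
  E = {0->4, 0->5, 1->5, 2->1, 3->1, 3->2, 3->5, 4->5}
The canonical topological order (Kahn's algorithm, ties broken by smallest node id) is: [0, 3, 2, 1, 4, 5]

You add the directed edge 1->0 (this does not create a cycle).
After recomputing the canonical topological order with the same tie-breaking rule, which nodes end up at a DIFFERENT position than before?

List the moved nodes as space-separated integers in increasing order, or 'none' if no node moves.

Old toposort: [0, 3, 2, 1, 4, 5]
Added edge 1->0
Recompute Kahn (smallest-id tiebreak):
  initial in-degrees: [1, 2, 1, 0, 1, 4]
  ready (indeg=0): [3]
  pop 3: indeg[1]->1; indeg[2]->0; indeg[5]->3 | ready=[2] | order so far=[3]
  pop 2: indeg[1]->0 | ready=[1] | order so far=[3, 2]
  pop 1: indeg[0]->0; indeg[5]->2 | ready=[0] | order so far=[3, 2, 1]
  pop 0: indeg[4]->0; indeg[5]->1 | ready=[4] | order so far=[3, 2, 1, 0]
  pop 4: indeg[5]->0 | ready=[5] | order so far=[3, 2, 1, 0, 4]
  pop 5: no out-edges | ready=[] | order so far=[3, 2, 1, 0, 4, 5]
New canonical toposort: [3, 2, 1, 0, 4, 5]
Compare positions:
  Node 0: index 0 -> 3 (moved)
  Node 1: index 3 -> 2 (moved)
  Node 2: index 2 -> 1 (moved)
  Node 3: index 1 -> 0 (moved)
  Node 4: index 4 -> 4 (same)
  Node 5: index 5 -> 5 (same)
Nodes that changed position: 0 1 2 3

Answer: 0 1 2 3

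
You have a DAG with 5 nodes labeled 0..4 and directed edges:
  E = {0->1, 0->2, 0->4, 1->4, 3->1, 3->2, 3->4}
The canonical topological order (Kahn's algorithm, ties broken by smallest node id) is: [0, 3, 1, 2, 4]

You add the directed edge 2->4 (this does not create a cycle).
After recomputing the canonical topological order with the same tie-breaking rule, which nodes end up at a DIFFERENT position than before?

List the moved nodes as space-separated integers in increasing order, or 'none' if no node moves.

Answer: none

Derivation:
Old toposort: [0, 3, 1, 2, 4]
Added edge 2->4
Recompute Kahn (smallest-id tiebreak):
  initial in-degrees: [0, 2, 2, 0, 4]
  ready (indeg=0): [0, 3]
  pop 0: indeg[1]->1; indeg[2]->1; indeg[4]->3 | ready=[3] | order so far=[0]
  pop 3: indeg[1]->0; indeg[2]->0; indeg[4]->2 | ready=[1, 2] | order so far=[0, 3]
  pop 1: indeg[4]->1 | ready=[2] | order so far=[0, 3, 1]
  pop 2: indeg[4]->0 | ready=[4] | order so far=[0, 3, 1, 2]
  pop 4: no out-edges | ready=[] | order so far=[0, 3, 1, 2, 4]
New canonical toposort: [0, 3, 1, 2, 4]
Compare positions:
  Node 0: index 0 -> 0 (same)
  Node 1: index 2 -> 2 (same)
  Node 2: index 3 -> 3 (same)
  Node 3: index 1 -> 1 (same)
  Node 4: index 4 -> 4 (same)
Nodes that changed position: none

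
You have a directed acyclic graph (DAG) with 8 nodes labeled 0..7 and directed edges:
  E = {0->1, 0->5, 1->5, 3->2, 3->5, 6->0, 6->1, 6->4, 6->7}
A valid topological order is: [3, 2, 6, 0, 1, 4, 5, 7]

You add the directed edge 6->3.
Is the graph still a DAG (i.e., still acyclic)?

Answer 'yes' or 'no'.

Answer: yes

Derivation:
Given toposort: [3, 2, 6, 0, 1, 4, 5, 7]
Position of 6: index 2; position of 3: index 0
New edge 6->3: backward (u after v in old order)
Backward edge: old toposort is now invalid. Check if this creates a cycle.
Does 3 already reach 6? Reachable from 3: [2, 3, 5]. NO -> still a DAG (reorder needed).
Still a DAG? yes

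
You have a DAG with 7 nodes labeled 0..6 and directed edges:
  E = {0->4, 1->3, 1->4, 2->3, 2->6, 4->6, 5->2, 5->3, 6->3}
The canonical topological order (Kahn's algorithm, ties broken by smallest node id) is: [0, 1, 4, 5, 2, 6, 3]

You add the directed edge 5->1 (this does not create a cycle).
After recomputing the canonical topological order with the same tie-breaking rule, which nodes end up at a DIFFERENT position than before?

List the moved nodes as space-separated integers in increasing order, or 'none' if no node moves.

Old toposort: [0, 1, 4, 5, 2, 6, 3]
Added edge 5->1
Recompute Kahn (smallest-id tiebreak):
  initial in-degrees: [0, 1, 1, 4, 2, 0, 2]
  ready (indeg=0): [0, 5]
  pop 0: indeg[4]->1 | ready=[5] | order so far=[0]
  pop 5: indeg[1]->0; indeg[2]->0; indeg[3]->3 | ready=[1, 2] | order so far=[0, 5]
  pop 1: indeg[3]->2; indeg[4]->0 | ready=[2, 4] | order so far=[0, 5, 1]
  pop 2: indeg[3]->1; indeg[6]->1 | ready=[4] | order so far=[0, 5, 1, 2]
  pop 4: indeg[6]->0 | ready=[6] | order so far=[0, 5, 1, 2, 4]
  pop 6: indeg[3]->0 | ready=[3] | order so far=[0, 5, 1, 2, 4, 6]
  pop 3: no out-edges | ready=[] | order so far=[0, 5, 1, 2, 4, 6, 3]
New canonical toposort: [0, 5, 1, 2, 4, 6, 3]
Compare positions:
  Node 0: index 0 -> 0 (same)
  Node 1: index 1 -> 2 (moved)
  Node 2: index 4 -> 3 (moved)
  Node 3: index 6 -> 6 (same)
  Node 4: index 2 -> 4 (moved)
  Node 5: index 3 -> 1 (moved)
  Node 6: index 5 -> 5 (same)
Nodes that changed position: 1 2 4 5

Answer: 1 2 4 5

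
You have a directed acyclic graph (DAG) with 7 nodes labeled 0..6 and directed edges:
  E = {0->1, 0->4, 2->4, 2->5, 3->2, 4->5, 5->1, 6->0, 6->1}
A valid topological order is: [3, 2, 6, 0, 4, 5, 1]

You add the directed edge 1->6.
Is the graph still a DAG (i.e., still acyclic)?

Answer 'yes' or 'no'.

Answer: no

Derivation:
Given toposort: [3, 2, 6, 0, 4, 5, 1]
Position of 1: index 6; position of 6: index 2
New edge 1->6: backward (u after v in old order)
Backward edge: old toposort is now invalid. Check if this creates a cycle.
Does 6 already reach 1? Reachable from 6: [0, 1, 4, 5, 6]. YES -> cycle!
Still a DAG? no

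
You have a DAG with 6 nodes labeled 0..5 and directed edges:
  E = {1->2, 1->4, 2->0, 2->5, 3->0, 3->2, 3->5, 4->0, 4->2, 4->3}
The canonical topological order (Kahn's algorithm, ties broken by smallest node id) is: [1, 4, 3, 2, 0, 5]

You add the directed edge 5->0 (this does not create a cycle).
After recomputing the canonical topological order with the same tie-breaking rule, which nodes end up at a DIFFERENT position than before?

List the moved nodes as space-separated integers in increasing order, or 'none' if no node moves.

Old toposort: [1, 4, 3, 2, 0, 5]
Added edge 5->0
Recompute Kahn (smallest-id tiebreak):
  initial in-degrees: [4, 0, 3, 1, 1, 2]
  ready (indeg=0): [1]
  pop 1: indeg[2]->2; indeg[4]->0 | ready=[4] | order so far=[1]
  pop 4: indeg[0]->3; indeg[2]->1; indeg[3]->0 | ready=[3] | order so far=[1, 4]
  pop 3: indeg[0]->2; indeg[2]->0; indeg[5]->1 | ready=[2] | order so far=[1, 4, 3]
  pop 2: indeg[0]->1; indeg[5]->0 | ready=[5] | order so far=[1, 4, 3, 2]
  pop 5: indeg[0]->0 | ready=[0] | order so far=[1, 4, 3, 2, 5]
  pop 0: no out-edges | ready=[] | order so far=[1, 4, 3, 2, 5, 0]
New canonical toposort: [1, 4, 3, 2, 5, 0]
Compare positions:
  Node 0: index 4 -> 5 (moved)
  Node 1: index 0 -> 0 (same)
  Node 2: index 3 -> 3 (same)
  Node 3: index 2 -> 2 (same)
  Node 4: index 1 -> 1 (same)
  Node 5: index 5 -> 4 (moved)
Nodes that changed position: 0 5

Answer: 0 5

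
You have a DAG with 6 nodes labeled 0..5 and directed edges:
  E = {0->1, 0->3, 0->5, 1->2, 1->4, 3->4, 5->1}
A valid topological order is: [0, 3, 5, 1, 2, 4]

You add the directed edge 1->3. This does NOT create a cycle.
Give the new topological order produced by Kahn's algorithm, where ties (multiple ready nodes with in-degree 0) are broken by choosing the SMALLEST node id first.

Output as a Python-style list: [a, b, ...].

Old toposort: [0, 3, 5, 1, 2, 4]
Added edge: 1->3
Position of 1 (3) > position of 3 (1). Must reorder: 1 must now come before 3.
Run Kahn's algorithm (break ties by smallest node id):
  initial in-degrees: [0, 2, 1, 2, 2, 1]
  ready (indeg=0): [0]
  pop 0: indeg[1]->1; indeg[3]->1; indeg[5]->0 | ready=[5] | order so far=[0]
  pop 5: indeg[1]->0 | ready=[1] | order so far=[0, 5]
  pop 1: indeg[2]->0; indeg[3]->0; indeg[4]->1 | ready=[2, 3] | order so far=[0, 5, 1]
  pop 2: no out-edges | ready=[3] | order so far=[0, 5, 1, 2]
  pop 3: indeg[4]->0 | ready=[4] | order so far=[0, 5, 1, 2, 3]
  pop 4: no out-edges | ready=[] | order so far=[0, 5, 1, 2, 3, 4]
  Result: [0, 5, 1, 2, 3, 4]

Answer: [0, 5, 1, 2, 3, 4]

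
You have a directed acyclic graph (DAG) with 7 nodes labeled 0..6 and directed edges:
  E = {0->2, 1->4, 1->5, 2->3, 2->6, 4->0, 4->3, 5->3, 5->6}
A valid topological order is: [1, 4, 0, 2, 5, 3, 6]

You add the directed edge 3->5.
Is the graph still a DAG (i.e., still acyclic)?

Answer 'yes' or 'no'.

Answer: no

Derivation:
Given toposort: [1, 4, 0, 2, 5, 3, 6]
Position of 3: index 5; position of 5: index 4
New edge 3->5: backward (u after v in old order)
Backward edge: old toposort is now invalid. Check if this creates a cycle.
Does 5 already reach 3? Reachable from 5: [3, 5, 6]. YES -> cycle!
Still a DAG? no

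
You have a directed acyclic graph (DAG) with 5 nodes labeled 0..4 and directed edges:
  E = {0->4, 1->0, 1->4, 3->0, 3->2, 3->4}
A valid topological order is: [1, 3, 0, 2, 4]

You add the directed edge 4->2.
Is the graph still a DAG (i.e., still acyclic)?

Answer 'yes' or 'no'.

Answer: yes

Derivation:
Given toposort: [1, 3, 0, 2, 4]
Position of 4: index 4; position of 2: index 3
New edge 4->2: backward (u after v in old order)
Backward edge: old toposort is now invalid. Check if this creates a cycle.
Does 2 already reach 4? Reachable from 2: [2]. NO -> still a DAG (reorder needed).
Still a DAG? yes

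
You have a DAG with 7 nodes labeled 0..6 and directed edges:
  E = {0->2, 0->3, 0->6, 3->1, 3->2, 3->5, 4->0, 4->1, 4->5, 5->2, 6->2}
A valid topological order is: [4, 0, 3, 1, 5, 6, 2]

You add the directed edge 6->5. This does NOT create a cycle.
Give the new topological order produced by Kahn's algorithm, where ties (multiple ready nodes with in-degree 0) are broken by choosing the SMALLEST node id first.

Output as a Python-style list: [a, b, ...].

Answer: [4, 0, 3, 1, 6, 5, 2]

Derivation:
Old toposort: [4, 0, 3, 1, 5, 6, 2]
Added edge: 6->5
Position of 6 (5) > position of 5 (4). Must reorder: 6 must now come before 5.
Run Kahn's algorithm (break ties by smallest node id):
  initial in-degrees: [1, 2, 4, 1, 0, 3, 1]
  ready (indeg=0): [4]
  pop 4: indeg[0]->0; indeg[1]->1; indeg[5]->2 | ready=[0] | order so far=[4]
  pop 0: indeg[2]->3; indeg[3]->0; indeg[6]->0 | ready=[3, 6] | order so far=[4, 0]
  pop 3: indeg[1]->0; indeg[2]->2; indeg[5]->1 | ready=[1, 6] | order so far=[4, 0, 3]
  pop 1: no out-edges | ready=[6] | order so far=[4, 0, 3, 1]
  pop 6: indeg[2]->1; indeg[5]->0 | ready=[5] | order so far=[4, 0, 3, 1, 6]
  pop 5: indeg[2]->0 | ready=[2] | order so far=[4, 0, 3, 1, 6, 5]
  pop 2: no out-edges | ready=[] | order so far=[4, 0, 3, 1, 6, 5, 2]
  Result: [4, 0, 3, 1, 6, 5, 2]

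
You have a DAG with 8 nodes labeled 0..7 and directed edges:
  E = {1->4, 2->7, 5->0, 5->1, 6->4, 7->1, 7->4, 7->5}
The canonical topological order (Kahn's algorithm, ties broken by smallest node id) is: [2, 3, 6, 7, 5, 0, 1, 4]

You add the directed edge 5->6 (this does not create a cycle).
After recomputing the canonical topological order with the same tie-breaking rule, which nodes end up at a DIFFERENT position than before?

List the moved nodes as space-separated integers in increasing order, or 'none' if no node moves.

Answer: 0 1 5 6 7

Derivation:
Old toposort: [2, 3, 6, 7, 5, 0, 1, 4]
Added edge 5->6
Recompute Kahn (smallest-id tiebreak):
  initial in-degrees: [1, 2, 0, 0, 3, 1, 1, 1]
  ready (indeg=0): [2, 3]
  pop 2: indeg[7]->0 | ready=[3, 7] | order so far=[2]
  pop 3: no out-edges | ready=[7] | order so far=[2, 3]
  pop 7: indeg[1]->1; indeg[4]->2; indeg[5]->0 | ready=[5] | order so far=[2, 3, 7]
  pop 5: indeg[0]->0; indeg[1]->0; indeg[6]->0 | ready=[0, 1, 6] | order so far=[2, 3, 7, 5]
  pop 0: no out-edges | ready=[1, 6] | order so far=[2, 3, 7, 5, 0]
  pop 1: indeg[4]->1 | ready=[6] | order so far=[2, 3, 7, 5, 0, 1]
  pop 6: indeg[4]->0 | ready=[4] | order so far=[2, 3, 7, 5, 0, 1, 6]
  pop 4: no out-edges | ready=[] | order so far=[2, 3, 7, 5, 0, 1, 6, 4]
New canonical toposort: [2, 3, 7, 5, 0, 1, 6, 4]
Compare positions:
  Node 0: index 5 -> 4 (moved)
  Node 1: index 6 -> 5 (moved)
  Node 2: index 0 -> 0 (same)
  Node 3: index 1 -> 1 (same)
  Node 4: index 7 -> 7 (same)
  Node 5: index 4 -> 3 (moved)
  Node 6: index 2 -> 6 (moved)
  Node 7: index 3 -> 2 (moved)
Nodes that changed position: 0 1 5 6 7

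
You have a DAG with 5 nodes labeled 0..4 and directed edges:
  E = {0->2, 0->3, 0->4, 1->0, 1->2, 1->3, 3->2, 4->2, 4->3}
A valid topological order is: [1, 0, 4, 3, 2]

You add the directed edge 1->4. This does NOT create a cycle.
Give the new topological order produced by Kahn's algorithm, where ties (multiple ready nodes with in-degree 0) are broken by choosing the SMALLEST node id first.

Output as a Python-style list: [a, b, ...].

Answer: [1, 0, 4, 3, 2]

Derivation:
Old toposort: [1, 0, 4, 3, 2]
Added edge: 1->4
Position of 1 (0) < position of 4 (2). Old order still valid.
Run Kahn's algorithm (break ties by smallest node id):
  initial in-degrees: [1, 0, 4, 3, 2]
  ready (indeg=0): [1]
  pop 1: indeg[0]->0; indeg[2]->3; indeg[3]->2; indeg[4]->1 | ready=[0] | order so far=[1]
  pop 0: indeg[2]->2; indeg[3]->1; indeg[4]->0 | ready=[4] | order so far=[1, 0]
  pop 4: indeg[2]->1; indeg[3]->0 | ready=[3] | order so far=[1, 0, 4]
  pop 3: indeg[2]->0 | ready=[2] | order so far=[1, 0, 4, 3]
  pop 2: no out-edges | ready=[] | order so far=[1, 0, 4, 3, 2]
  Result: [1, 0, 4, 3, 2]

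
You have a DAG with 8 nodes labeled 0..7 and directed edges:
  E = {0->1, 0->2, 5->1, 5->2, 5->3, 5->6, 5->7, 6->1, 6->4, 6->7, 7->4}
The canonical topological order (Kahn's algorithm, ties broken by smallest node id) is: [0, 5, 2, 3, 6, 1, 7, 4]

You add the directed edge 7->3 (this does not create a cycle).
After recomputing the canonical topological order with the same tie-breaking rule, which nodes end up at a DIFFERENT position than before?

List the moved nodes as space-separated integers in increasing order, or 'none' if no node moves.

Old toposort: [0, 5, 2, 3, 6, 1, 7, 4]
Added edge 7->3
Recompute Kahn (smallest-id tiebreak):
  initial in-degrees: [0, 3, 2, 2, 2, 0, 1, 2]
  ready (indeg=0): [0, 5]
  pop 0: indeg[1]->2; indeg[2]->1 | ready=[5] | order so far=[0]
  pop 5: indeg[1]->1; indeg[2]->0; indeg[3]->1; indeg[6]->0; indeg[7]->1 | ready=[2, 6] | order so far=[0, 5]
  pop 2: no out-edges | ready=[6] | order so far=[0, 5, 2]
  pop 6: indeg[1]->0; indeg[4]->1; indeg[7]->0 | ready=[1, 7] | order so far=[0, 5, 2, 6]
  pop 1: no out-edges | ready=[7] | order so far=[0, 5, 2, 6, 1]
  pop 7: indeg[3]->0; indeg[4]->0 | ready=[3, 4] | order so far=[0, 5, 2, 6, 1, 7]
  pop 3: no out-edges | ready=[4] | order so far=[0, 5, 2, 6, 1, 7, 3]
  pop 4: no out-edges | ready=[] | order so far=[0, 5, 2, 6, 1, 7, 3, 4]
New canonical toposort: [0, 5, 2, 6, 1, 7, 3, 4]
Compare positions:
  Node 0: index 0 -> 0 (same)
  Node 1: index 5 -> 4 (moved)
  Node 2: index 2 -> 2 (same)
  Node 3: index 3 -> 6 (moved)
  Node 4: index 7 -> 7 (same)
  Node 5: index 1 -> 1 (same)
  Node 6: index 4 -> 3 (moved)
  Node 7: index 6 -> 5 (moved)
Nodes that changed position: 1 3 6 7

Answer: 1 3 6 7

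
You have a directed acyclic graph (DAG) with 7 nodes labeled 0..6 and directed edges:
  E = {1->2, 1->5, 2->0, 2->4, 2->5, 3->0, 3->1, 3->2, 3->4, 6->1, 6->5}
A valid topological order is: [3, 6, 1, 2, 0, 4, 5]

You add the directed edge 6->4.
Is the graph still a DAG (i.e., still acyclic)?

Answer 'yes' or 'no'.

Given toposort: [3, 6, 1, 2, 0, 4, 5]
Position of 6: index 1; position of 4: index 5
New edge 6->4: forward
Forward edge: respects the existing order. Still a DAG, same toposort still valid.
Still a DAG? yes

Answer: yes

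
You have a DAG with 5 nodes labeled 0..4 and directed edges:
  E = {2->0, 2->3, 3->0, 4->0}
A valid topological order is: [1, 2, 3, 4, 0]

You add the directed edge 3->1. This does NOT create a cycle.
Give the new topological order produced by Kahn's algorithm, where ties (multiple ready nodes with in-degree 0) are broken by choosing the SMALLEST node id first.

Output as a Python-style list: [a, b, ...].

Old toposort: [1, 2, 3, 4, 0]
Added edge: 3->1
Position of 3 (2) > position of 1 (0). Must reorder: 3 must now come before 1.
Run Kahn's algorithm (break ties by smallest node id):
  initial in-degrees: [3, 1, 0, 1, 0]
  ready (indeg=0): [2, 4]
  pop 2: indeg[0]->2; indeg[3]->0 | ready=[3, 4] | order so far=[2]
  pop 3: indeg[0]->1; indeg[1]->0 | ready=[1, 4] | order so far=[2, 3]
  pop 1: no out-edges | ready=[4] | order so far=[2, 3, 1]
  pop 4: indeg[0]->0 | ready=[0] | order so far=[2, 3, 1, 4]
  pop 0: no out-edges | ready=[] | order so far=[2, 3, 1, 4, 0]
  Result: [2, 3, 1, 4, 0]

Answer: [2, 3, 1, 4, 0]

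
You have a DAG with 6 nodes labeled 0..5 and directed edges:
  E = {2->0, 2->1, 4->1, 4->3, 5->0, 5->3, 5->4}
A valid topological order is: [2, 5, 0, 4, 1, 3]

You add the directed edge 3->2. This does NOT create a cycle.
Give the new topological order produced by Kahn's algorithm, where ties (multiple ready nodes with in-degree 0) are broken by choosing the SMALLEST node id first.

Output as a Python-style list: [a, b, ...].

Old toposort: [2, 5, 0, 4, 1, 3]
Added edge: 3->2
Position of 3 (5) > position of 2 (0). Must reorder: 3 must now come before 2.
Run Kahn's algorithm (break ties by smallest node id):
  initial in-degrees: [2, 2, 1, 2, 1, 0]
  ready (indeg=0): [5]
  pop 5: indeg[0]->1; indeg[3]->1; indeg[4]->0 | ready=[4] | order so far=[5]
  pop 4: indeg[1]->1; indeg[3]->0 | ready=[3] | order so far=[5, 4]
  pop 3: indeg[2]->0 | ready=[2] | order so far=[5, 4, 3]
  pop 2: indeg[0]->0; indeg[1]->0 | ready=[0, 1] | order so far=[5, 4, 3, 2]
  pop 0: no out-edges | ready=[1] | order so far=[5, 4, 3, 2, 0]
  pop 1: no out-edges | ready=[] | order so far=[5, 4, 3, 2, 0, 1]
  Result: [5, 4, 3, 2, 0, 1]

Answer: [5, 4, 3, 2, 0, 1]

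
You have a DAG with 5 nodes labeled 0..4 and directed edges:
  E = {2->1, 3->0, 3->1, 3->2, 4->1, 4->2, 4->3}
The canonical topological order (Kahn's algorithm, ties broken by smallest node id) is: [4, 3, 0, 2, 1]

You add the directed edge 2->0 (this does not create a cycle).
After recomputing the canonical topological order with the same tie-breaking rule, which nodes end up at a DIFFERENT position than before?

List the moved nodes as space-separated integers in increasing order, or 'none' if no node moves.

Old toposort: [4, 3, 0, 2, 1]
Added edge 2->0
Recompute Kahn (smallest-id tiebreak):
  initial in-degrees: [2, 3, 2, 1, 0]
  ready (indeg=0): [4]
  pop 4: indeg[1]->2; indeg[2]->1; indeg[3]->0 | ready=[3] | order so far=[4]
  pop 3: indeg[0]->1; indeg[1]->1; indeg[2]->0 | ready=[2] | order so far=[4, 3]
  pop 2: indeg[0]->0; indeg[1]->0 | ready=[0, 1] | order so far=[4, 3, 2]
  pop 0: no out-edges | ready=[1] | order so far=[4, 3, 2, 0]
  pop 1: no out-edges | ready=[] | order so far=[4, 3, 2, 0, 1]
New canonical toposort: [4, 3, 2, 0, 1]
Compare positions:
  Node 0: index 2 -> 3 (moved)
  Node 1: index 4 -> 4 (same)
  Node 2: index 3 -> 2 (moved)
  Node 3: index 1 -> 1 (same)
  Node 4: index 0 -> 0 (same)
Nodes that changed position: 0 2

Answer: 0 2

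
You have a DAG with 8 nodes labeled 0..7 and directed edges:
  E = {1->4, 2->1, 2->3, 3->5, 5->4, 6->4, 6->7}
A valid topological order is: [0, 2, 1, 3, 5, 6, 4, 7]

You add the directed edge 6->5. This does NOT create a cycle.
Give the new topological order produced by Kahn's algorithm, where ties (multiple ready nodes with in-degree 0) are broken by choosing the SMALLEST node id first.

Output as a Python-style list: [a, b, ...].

Answer: [0, 2, 1, 3, 6, 5, 4, 7]

Derivation:
Old toposort: [0, 2, 1, 3, 5, 6, 4, 7]
Added edge: 6->5
Position of 6 (5) > position of 5 (4). Must reorder: 6 must now come before 5.
Run Kahn's algorithm (break ties by smallest node id):
  initial in-degrees: [0, 1, 0, 1, 3, 2, 0, 1]
  ready (indeg=0): [0, 2, 6]
  pop 0: no out-edges | ready=[2, 6] | order so far=[0]
  pop 2: indeg[1]->0; indeg[3]->0 | ready=[1, 3, 6] | order so far=[0, 2]
  pop 1: indeg[4]->2 | ready=[3, 6] | order so far=[0, 2, 1]
  pop 3: indeg[5]->1 | ready=[6] | order so far=[0, 2, 1, 3]
  pop 6: indeg[4]->1; indeg[5]->0; indeg[7]->0 | ready=[5, 7] | order so far=[0, 2, 1, 3, 6]
  pop 5: indeg[4]->0 | ready=[4, 7] | order so far=[0, 2, 1, 3, 6, 5]
  pop 4: no out-edges | ready=[7] | order so far=[0, 2, 1, 3, 6, 5, 4]
  pop 7: no out-edges | ready=[] | order so far=[0, 2, 1, 3, 6, 5, 4, 7]
  Result: [0, 2, 1, 3, 6, 5, 4, 7]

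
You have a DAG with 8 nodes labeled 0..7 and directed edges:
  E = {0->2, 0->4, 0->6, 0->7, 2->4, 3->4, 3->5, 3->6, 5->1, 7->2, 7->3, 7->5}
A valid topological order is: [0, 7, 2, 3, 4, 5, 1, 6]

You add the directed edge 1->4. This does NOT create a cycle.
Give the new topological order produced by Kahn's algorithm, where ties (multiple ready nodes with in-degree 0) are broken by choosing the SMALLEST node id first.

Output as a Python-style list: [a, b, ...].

Answer: [0, 7, 2, 3, 5, 1, 4, 6]

Derivation:
Old toposort: [0, 7, 2, 3, 4, 5, 1, 6]
Added edge: 1->4
Position of 1 (6) > position of 4 (4). Must reorder: 1 must now come before 4.
Run Kahn's algorithm (break ties by smallest node id):
  initial in-degrees: [0, 1, 2, 1, 4, 2, 2, 1]
  ready (indeg=0): [0]
  pop 0: indeg[2]->1; indeg[4]->3; indeg[6]->1; indeg[7]->0 | ready=[7] | order so far=[0]
  pop 7: indeg[2]->0; indeg[3]->0; indeg[5]->1 | ready=[2, 3] | order so far=[0, 7]
  pop 2: indeg[4]->2 | ready=[3] | order so far=[0, 7, 2]
  pop 3: indeg[4]->1; indeg[5]->0; indeg[6]->0 | ready=[5, 6] | order so far=[0, 7, 2, 3]
  pop 5: indeg[1]->0 | ready=[1, 6] | order so far=[0, 7, 2, 3, 5]
  pop 1: indeg[4]->0 | ready=[4, 6] | order so far=[0, 7, 2, 3, 5, 1]
  pop 4: no out-edges | ready=[6] | order so far=[0, 7, 2, 3, 5, 1, 4]
  pop 6: no out-edges | ready=[] | order so far=[0, 7, 2, 3, 5, 1, 4, 6]
  Result: [0, 7, 2, 3, 5, 1, 4, 6]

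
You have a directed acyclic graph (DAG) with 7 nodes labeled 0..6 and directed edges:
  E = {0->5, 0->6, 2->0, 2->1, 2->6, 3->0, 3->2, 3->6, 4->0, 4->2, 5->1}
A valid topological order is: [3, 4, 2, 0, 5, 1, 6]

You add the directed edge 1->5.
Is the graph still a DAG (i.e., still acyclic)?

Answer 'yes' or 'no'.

Given toposort: [3, 4, 2, 0, 5, 1, 6]
Position of 1: index 5; position of 5: index 4
New edge 1->5: backward (u after v in old order)
Backward edge: old toposort is now invalid. Check if this creates a cycle.
Does 5 already reach 1? Reachable from 5: [1, 5]. YES -> cycle!
Still a DAG? no

Answer: no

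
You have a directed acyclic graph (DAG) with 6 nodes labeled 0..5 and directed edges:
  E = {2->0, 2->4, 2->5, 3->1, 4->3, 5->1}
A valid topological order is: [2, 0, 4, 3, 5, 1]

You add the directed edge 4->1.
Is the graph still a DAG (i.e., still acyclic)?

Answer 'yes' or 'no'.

Given toposort: [2, 0, 4, 3, 5, 1]
Position of 4: index 2; position of 1: index 5
New edge 4->1: forward
Forward edge: respects the existing order. Still a DAG, same toposort still valid.
Still a DAG? yes

Answer: yes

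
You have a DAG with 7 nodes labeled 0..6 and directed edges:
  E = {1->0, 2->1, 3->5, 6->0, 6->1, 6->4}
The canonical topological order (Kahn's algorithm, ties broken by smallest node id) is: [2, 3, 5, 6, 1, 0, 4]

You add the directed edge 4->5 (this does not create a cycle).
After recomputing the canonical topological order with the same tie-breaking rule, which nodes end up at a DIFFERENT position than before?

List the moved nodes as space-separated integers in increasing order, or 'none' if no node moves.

Old toposort: [2, 3, 5, 6, 1, 0, 4]
Added edge 4->5
Recompute Kahn (smallest-id tiebreak):
  initial in-degrees: [2, 2, 0, 0, 1, 2, 0]
  ready (indeg=0): [2, 3, 6]
  pop 2: indeg[1]->1 | ready=[3, 6] | order so far=[2]
  pop 3: indeg[5]->1 | ready=[6] | order so far=[2, 3]
  pop 6: indeg[0]->1; indeg[1]->0; indeg[4]->0 | ready=[1, 4] | order so far=[2, 3, 6]
  pop 1: indeg[0]->0 | ready=[0, 4] | order so far=[2, 3, 6, 1]
  pop 0: no out-edges | ready=[4] | order so far=[2, 3, 6, 1, 0]
  pop 4: indeg[5]->0 | ready=[5] | order so far=[2, 3, 6, 1, 0, 4]
  pop 5: no out-edges | ready=[] | order so far=[2, 3, 6, 1, 0, 4, 5]
New canonical toposort: [2, 3, 6, 1, 0, 4, 5]
Compare positions:
  Node 0: index 5 -> 4 (moved)
  Node 1: index 4 -> 3 (moved)
  Node 2: index 0 -> 0 (same)
  Node 3: index 1 -> 1 (same)
  Node 4: index 6 -> 5 (moved)
  Node 5: index 2 -> 6 (moved)
  Node 6: index 3 -> 2 (moved)
Nodes that changed position: 0 1 4 5 6

Answer: 0 1 4 5 6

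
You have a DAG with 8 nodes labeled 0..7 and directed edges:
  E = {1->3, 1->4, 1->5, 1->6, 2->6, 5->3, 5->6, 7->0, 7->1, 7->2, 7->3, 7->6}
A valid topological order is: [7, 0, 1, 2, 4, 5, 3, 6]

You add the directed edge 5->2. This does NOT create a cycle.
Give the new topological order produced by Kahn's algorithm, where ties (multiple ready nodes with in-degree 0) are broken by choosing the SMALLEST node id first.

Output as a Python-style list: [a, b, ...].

Answer: [7, 0, 1, 4, 5, 2, 3, 6]

Derivation:
Old toposort: [7, 0, 1, 2, 4, 5, 3, 6]
Added edge: 5->2
Position of 5 (5) > position of 2 (3). Must reorder: 5 must now come before 2.
Run Kahn's algorithm (break ties by smallest node id):
  initial in-degrees: [1, 1, 2, 3, 1, 1, 4, 0]
  ready (indeg=0): [7]
  pop 7: indeg[0]->0; indeg[1]->0; indeg[2]->1; indeg[3]->2; indeg[6]->3 | ready=[0, 1] | order so far=[7]
  pop 0: no out-edges | ready=[1] | order so far=[7, 0]
  pop 1: indeg[3]->1; indeg[4]->0; indeg[5]->0; indeg[6]->2 | ready=[4, 5] | order so far=[7, 0, 1]
  pop 4: no out-edges | ready=[5] | order so far=[7, 0, 1, 4]
  pop 5: indeg[2]->0; indeg[3]->0; indeg[6]->1 | ready=[2, 3] | order so far=[7, 0, 1, 4, 5]
  pop 2: indeg[6]->0 | ready=[3, 6] | order so far=[7, 0, 1, 4, 5, 2]
  pop 3: no out-edges | ready=[6] | order so far=[7, 0, 1, 4, 5, 2, 3]
  pop 6: no out-edges | ready=[] | order so far=[7, 0, 1, 4, 5, 2, 3, 6]
  Result: [7, 0, 1, 4, 5, 2, 3, 6]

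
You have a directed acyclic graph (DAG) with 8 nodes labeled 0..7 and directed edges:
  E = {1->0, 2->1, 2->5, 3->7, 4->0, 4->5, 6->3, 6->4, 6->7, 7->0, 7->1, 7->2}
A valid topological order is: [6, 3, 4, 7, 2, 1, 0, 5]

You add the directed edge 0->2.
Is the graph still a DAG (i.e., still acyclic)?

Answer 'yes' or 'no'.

Answer: no

Derivation:
Given toposort: [6, 3, 4, 7, 2, 1, 0, 5]
Position of 0: index 6; position of 2: index 4
New edge 0->2: backward (u after v in old order)
Backward edge: old toposort is now invalid. Check if this creates a cycle.
Does 2 already reach 0? Reachable from 2: [0, 1, 2, 5]. YES -> cycle!
Still a DAG? no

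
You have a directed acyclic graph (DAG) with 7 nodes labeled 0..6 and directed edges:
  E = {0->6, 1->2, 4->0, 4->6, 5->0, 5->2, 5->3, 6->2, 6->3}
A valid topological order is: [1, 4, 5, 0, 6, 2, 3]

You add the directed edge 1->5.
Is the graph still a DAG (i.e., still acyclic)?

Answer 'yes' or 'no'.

Answer: yes

Derivation:
Given toposort: [1, 4, 5, 0, 6, 2, 3]
Position of 1: index 0; position of 5: index 2
New edge 1->5: forward
Forward edge: respects the existing order. Still a DAG, same toposort still valid.
Still a DAG? yes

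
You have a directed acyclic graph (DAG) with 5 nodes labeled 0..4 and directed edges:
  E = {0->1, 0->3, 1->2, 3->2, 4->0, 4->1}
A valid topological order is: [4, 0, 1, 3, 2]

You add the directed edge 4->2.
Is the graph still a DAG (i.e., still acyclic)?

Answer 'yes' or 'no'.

Answer: yes

Derivation:
Given toposort: [4, 0, 1, 3, 2]
Position of 4: index 0; position of 2: index 4
New edge 4->2: forward
Forward edge: respects the existing order. Still a DAG, same toposort still valid.
Still a DAG? yes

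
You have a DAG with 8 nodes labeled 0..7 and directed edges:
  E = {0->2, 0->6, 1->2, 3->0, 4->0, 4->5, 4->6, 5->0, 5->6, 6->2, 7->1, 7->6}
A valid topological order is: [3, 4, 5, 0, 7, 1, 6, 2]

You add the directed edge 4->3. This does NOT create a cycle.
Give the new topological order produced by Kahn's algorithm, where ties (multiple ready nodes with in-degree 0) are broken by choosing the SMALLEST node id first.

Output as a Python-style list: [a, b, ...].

Answer: [4, 3, 5, 0, 7, 1, 6, 2]

Derivation:
Old toposort: [3, 4, 5, 0, 7, 1, 6, 2]
Added edge: 4->3
Position of 4 (1) > position of 3 (0). Must reorder: 4 must now come before 3.
Run Kahn's algorithm (break ties by smallest node id):
  initial in-degrees: [3, 1, 3, 1, 0, 1, 4, 0]
  ready (indeg=0): [4, 7]
  pop 4: indeg[0]->2; indeg[3]->0; indeg[5]->0; indeg[6]->3 | ready=[3, 5, 7] | order so far=[4]
  pop 3: indeg[0]->1 | ready=[5, 7] | order so far=[4, 3]
  pop 5: indeg[0]->0; indeg[6]->2 | ready=[0, 7] | order so far=[4, 3, 5]
  pop 0: indeg[2]->2; indeg[6]->1 | ready=[7] | order so far=[4, 3, 5, 0]
  pop 7: indeg[1]->0; indeg[6]->0 | ready=[1, 6] | order so far=[4, 3, 5, 0, 7]
  pop 1: indeg[2]->1 | ready=[6] | order so far=[4, 3, 5, 0, 7, 1]
  pop 6: indeg[2]->0 | ready=[2] | order so far=[4, 3, 5, 0, 7, 1, 6]
  pop 2: no out-edges | ready=[] | order so far=[4, 3, 5, 0, 7, 1, 6, 2]
  Result: [4, 3, 5, 0, 7, 1, 6, 2]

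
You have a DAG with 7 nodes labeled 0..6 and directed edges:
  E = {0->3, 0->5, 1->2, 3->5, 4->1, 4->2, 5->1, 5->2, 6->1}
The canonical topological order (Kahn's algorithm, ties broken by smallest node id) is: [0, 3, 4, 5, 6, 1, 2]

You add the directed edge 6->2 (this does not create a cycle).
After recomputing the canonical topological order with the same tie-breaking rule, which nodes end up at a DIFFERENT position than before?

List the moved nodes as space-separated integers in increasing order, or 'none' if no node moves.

Answer: none

Derivation:
Old toposort: [0, 3, 4, 5, 6, 1, 2]
Added edge 6->2
Recompute Kahn (smallest-id tiebreak):
  initial in-degrees: [0, 3, 4, 1, 0, 2, 0]
  ready (indeg=0): [0, 4, 6]
  pop 0: indeg[3]->0; indeg[5]->1 | ready=[3, 4, 6] | order so far=[0]
  pop 3: indeg[5]->0 | ready=[4, 5, 6] | order so far=[0, 3]
  pop 4: indeg[1]->2; indeg[2]->3 | ready=[5, 6] | order so far=[0, 3, 4]
  pop 5: indeg[1]->1; indeg[2]->2 | ready=[6] | order so far=[0, 3, 4, 5]
  pop 6: indeg[1]->0; indeg[2]->1 | ready=[1] | order so far=[0, 3, 4, 5, 6]
  pop 1: indeg[2]->0 | ready=[2] | order so far=[0, 3, 4, 5, 6, 1]
  pop 2: no out-edges | ready=[] | order so far=[0, 3, 4, 5, 6, 1, 2]
New canonical toposort: [0, 3, 4, 5, 6, 1, 2]
Compare positions:
  Node 0: index 0 -> 0 (same)
  Node 1: index 5 -> 5 (same)
  Node 2: index 6 -> 6 (same)
  Node 3: index 1 -> 1 (same)
  Node 4: index 2 -> 2 (same)
  Node 5: index 3 -> 3 (same)
  Node 6: index 4 -> 4 (same)
Nodes that changed position: none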